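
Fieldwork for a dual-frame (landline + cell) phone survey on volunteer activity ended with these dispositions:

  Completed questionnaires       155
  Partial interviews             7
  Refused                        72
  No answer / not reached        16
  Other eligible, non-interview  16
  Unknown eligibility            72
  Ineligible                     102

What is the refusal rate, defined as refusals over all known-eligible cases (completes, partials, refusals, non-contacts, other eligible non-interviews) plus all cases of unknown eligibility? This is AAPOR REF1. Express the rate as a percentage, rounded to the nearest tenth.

21.3%

Numerator → 72
Denom → 155 + 7 + 72 + 16 + 16 + 72 = 338
REF1 = 72 / 338 = 0.2130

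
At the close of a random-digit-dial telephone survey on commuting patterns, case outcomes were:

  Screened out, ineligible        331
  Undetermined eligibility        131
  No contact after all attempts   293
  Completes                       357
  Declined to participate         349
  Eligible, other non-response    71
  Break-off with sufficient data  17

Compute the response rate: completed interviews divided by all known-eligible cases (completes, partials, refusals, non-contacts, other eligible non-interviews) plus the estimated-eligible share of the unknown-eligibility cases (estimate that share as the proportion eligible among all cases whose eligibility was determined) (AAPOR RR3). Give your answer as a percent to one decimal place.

30.1%

Numerator = 357
Eligible (known) = 357 + 17 + 349 + 293 + 71 = 1087
e = 1087 / (1087 + 331) = 1087 / 1418 = 0.7666
Eligible share of unknowns = 0.7666 × 131 = 100.42
Denominator = 1087 + 100.42 = 1187.42
RR3 = 357 / 1187.42 = 0.3007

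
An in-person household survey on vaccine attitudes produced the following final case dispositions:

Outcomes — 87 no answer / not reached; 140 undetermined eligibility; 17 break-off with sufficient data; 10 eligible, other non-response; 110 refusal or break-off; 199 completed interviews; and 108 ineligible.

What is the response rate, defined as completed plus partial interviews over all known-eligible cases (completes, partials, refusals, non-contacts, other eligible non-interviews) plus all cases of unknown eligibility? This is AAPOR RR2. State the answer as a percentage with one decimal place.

38.4%

Numerator = 199 + 17 = 216
Denominator = 199 + 17 + 110 + 87 + 10 + 140 = 563
RR2 = 216 / 563 = 0.3837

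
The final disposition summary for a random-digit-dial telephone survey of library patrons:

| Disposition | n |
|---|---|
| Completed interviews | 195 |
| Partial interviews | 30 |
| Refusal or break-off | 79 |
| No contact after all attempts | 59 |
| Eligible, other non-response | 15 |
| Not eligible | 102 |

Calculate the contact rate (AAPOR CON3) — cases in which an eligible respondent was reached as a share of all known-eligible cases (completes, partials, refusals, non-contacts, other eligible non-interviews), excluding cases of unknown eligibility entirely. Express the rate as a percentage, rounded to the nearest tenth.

Num: 195 + 30 + 79 + 15 = 319
Base: 195 + 30 + 79 + 59 + 15 = 378
CON3 = 319 / 378 = 0.8439

84.4%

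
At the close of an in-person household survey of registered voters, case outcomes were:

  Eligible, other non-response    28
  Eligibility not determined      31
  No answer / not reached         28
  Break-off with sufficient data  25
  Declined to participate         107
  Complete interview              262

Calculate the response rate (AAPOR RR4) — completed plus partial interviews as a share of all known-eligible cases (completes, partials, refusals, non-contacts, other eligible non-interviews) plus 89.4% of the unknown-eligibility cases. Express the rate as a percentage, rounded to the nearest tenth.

Numerator: 262 + 25 = 287
Determined eligible: 262 + 25 + 107 + 28 + 28 = 450
Eligible share of unknowns: 0.8940 × 31 = 27.71
Base: 450 + 27.71 = 477.71
RR4 = 287 / 477.71 = 0.6008

60.1%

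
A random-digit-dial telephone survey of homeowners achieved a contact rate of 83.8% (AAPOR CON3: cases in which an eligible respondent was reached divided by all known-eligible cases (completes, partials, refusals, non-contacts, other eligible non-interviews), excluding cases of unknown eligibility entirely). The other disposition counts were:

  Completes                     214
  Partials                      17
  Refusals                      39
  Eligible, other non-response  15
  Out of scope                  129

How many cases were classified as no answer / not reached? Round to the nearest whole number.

Top → 214 + 17 + 39 + 15 = 285
CON3 = 285 / D = 0.838
D = 285 / 0.838 = 340.1
Other denominator terms total 285
no answer / not reached = 340.1 − 285 ≈ 55

55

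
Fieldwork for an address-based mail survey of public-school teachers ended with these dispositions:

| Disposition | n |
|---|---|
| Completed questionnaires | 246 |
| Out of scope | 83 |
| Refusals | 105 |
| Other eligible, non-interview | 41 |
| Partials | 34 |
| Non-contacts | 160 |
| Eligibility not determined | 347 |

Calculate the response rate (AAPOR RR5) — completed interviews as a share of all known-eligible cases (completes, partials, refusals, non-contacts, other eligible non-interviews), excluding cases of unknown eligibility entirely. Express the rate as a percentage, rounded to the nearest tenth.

42.0%

Numerator = 246
Denominator = 246 + 34 + 105 + 160 + 41 = 586
RR5 = 246 / 586 = 0.4198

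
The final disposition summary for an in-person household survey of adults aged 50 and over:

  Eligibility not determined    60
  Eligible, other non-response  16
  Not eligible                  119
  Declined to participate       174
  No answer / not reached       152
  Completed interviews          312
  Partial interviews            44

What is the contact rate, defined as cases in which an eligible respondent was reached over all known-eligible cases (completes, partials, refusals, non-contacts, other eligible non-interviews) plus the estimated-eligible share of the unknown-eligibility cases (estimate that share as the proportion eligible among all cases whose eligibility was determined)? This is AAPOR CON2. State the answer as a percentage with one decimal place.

72.9%

Num = 312 + 44 + 174 + 16 = 546
Determined eligible = 312 + 44 + 174 + 152 + 16 = 698
e = 698 / (698 + 119) = 698 / 817 = 0.8543
Estimated eligible among unknowns = 0.8543 × 60 = 51.26
Denominator = 698 + 51.26 = 749.26
CON2 = 546 / 749.26 = 0.7287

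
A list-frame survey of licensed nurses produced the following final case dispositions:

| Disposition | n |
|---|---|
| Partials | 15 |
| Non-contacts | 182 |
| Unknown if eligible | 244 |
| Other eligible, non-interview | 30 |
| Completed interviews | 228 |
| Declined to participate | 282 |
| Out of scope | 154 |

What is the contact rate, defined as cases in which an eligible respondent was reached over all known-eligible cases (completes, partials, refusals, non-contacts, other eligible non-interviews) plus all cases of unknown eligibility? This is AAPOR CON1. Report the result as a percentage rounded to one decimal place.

56.6%

Num = 228 + 15 + 282 + 30 = 555
Denominator = 228 + 15 + 282 + 182 + 30 + 244 = 981
CON1 = 555 / 981 = 0.5657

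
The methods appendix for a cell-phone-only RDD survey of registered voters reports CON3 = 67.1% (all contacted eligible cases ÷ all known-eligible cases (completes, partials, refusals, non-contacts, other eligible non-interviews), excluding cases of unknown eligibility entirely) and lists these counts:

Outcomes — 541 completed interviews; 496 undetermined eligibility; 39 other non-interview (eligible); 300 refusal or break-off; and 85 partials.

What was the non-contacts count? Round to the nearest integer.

473

Num = 541 + 85 + 300 + 39 = 965
CON3 = 965 / D = 0.671
D = 965 / 0.671 = 1438.2
Remaining denominator categories sum to 965
non-contacts = 1438.2 − 965 ≈ 473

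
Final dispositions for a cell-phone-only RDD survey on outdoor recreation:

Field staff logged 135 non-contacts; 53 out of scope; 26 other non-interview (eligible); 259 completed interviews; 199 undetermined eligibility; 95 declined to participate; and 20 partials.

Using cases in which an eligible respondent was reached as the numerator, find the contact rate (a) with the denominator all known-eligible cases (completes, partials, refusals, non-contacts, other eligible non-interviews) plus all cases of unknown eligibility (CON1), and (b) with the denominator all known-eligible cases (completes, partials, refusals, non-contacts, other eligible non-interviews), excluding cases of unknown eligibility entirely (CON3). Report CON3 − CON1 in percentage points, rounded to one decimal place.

20.3

Num → 259 + 20 + 95 + 26 = 400
Denominator → 259 + 20 + 95 + 135 + 26 + 199 = 734
CON1 = 400 / 734 = 0.5450
Denominator → 259 + 20 + 95 + 135 + 26 = 535
CON3 = 400 / 535 = 0.7477
Difference = 74.77 − 54.50 = 20.27 percentage points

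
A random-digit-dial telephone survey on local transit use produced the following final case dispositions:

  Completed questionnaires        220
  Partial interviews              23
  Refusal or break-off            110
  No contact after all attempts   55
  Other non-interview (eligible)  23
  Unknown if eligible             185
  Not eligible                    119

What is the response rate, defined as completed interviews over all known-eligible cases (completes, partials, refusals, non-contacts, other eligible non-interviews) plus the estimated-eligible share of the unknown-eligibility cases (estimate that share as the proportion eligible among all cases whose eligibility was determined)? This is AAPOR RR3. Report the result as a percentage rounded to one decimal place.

Top: 220
Eligible (known): 220 + 23 + 110 + 55 + 23 = 431
e = 431 / (431 + 119) = 431 / 550 = 0.7836
Estimated eligible among unknowns: 0.7836 × 185 = 144.97
Base: 431 + 144.97 = 575.97
RR3 = 220 / 575.97 = 0.3820

38.2%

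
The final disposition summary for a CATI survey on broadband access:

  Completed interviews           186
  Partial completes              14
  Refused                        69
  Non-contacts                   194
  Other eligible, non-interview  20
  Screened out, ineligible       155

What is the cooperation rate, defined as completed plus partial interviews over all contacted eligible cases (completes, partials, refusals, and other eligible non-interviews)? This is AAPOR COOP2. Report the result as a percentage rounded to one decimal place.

Numerator → 186 + 14 = 200
Denom → 186 + 14 + 69 + 20 = 289
COOP2 = 200 / 289 = 0.6920

69.2%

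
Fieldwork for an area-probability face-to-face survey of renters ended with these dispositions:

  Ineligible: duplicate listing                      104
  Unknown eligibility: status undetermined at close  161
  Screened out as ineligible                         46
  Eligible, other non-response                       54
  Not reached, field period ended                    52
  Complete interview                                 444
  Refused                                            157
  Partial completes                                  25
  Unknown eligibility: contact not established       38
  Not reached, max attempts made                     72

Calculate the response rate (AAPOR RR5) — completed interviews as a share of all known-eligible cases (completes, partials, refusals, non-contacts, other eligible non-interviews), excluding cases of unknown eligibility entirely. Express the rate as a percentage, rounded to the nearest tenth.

Never reached = 52 + 72 = 124
Eligibility not determined = 38 + 161 = 199
Not eligible = 46 + 104 = 150
Numerator = 444
Denom = 444 + 25 + 157 + 124 + 54 = 804
RR5 = 444 / 804 = 0.5522

55.2%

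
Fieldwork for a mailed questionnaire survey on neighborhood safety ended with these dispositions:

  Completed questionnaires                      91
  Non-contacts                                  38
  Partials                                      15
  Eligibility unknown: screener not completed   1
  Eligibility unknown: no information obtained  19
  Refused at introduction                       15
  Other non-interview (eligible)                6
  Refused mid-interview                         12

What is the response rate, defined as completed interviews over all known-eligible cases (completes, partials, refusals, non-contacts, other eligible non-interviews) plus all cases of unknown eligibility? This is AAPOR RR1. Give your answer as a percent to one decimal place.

Declined to participate = 15 + 12 = 27
Eligibility not determined = 1 + 19 = 20
Num = 91
Base = 91 + 15 + 27 + 38 + 6 + 20 = 197
RR1 = 91 / 197 = 0.4619

46.2%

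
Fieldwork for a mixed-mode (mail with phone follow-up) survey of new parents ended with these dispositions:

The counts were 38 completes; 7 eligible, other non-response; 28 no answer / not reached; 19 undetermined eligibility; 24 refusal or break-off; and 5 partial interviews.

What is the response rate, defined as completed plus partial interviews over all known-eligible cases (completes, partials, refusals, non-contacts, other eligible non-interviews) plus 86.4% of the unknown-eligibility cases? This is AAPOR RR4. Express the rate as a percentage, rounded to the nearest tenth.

36.3%

Num: 38 + 5 = 43
Eligible (known): 38 + 5 + 24 + 28 + 7 = 102
Eligible share of unknowns: 0.8640 × 19 = 16.42
Base: 102 + 16.42 = 118.42
RR4 = 43 / 118.42 = 0.3631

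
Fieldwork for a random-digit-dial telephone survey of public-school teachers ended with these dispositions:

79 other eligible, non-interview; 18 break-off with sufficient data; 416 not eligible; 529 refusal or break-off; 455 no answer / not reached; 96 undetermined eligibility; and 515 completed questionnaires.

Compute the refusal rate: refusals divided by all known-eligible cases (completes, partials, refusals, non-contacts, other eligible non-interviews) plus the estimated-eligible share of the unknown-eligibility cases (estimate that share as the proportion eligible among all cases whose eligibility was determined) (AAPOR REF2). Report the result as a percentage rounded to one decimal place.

Numerator → 529
Determined eligible → 515 + 18 + 529 + 455 + 79 = 1596
e = 1596 / (1596 + 416) = 1596 / 2012 = 0.7932
Eligible share of unknowns → 0.7932 × 96 = 76.15
Denom → 1596 + 76.15 = 1672.15
REF2 = 529 / 1672.15 = 0.3164

31.6%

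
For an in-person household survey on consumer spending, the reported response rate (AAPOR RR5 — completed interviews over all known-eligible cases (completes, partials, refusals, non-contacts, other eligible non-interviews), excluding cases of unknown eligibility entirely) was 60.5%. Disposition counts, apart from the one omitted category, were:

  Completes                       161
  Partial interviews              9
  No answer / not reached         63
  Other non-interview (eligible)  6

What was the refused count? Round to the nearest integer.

27

RR5 = 161 / D = 0.605
D = 161 / 0.605 = 266.1
Other denominator terms total 239
refused = 266.1 − 239 ≈ 27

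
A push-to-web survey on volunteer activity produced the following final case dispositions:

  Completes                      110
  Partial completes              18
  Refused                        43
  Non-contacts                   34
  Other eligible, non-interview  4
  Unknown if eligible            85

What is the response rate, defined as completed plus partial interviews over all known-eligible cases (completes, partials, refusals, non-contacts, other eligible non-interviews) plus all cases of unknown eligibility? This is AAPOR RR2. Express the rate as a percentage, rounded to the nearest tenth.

Numerator → 110 + 18 = 128
Base → 110 + 18 + 43 + 34 + 4 + 85 = 294
RR2 = 128 / 294 = 0.4354

43.5%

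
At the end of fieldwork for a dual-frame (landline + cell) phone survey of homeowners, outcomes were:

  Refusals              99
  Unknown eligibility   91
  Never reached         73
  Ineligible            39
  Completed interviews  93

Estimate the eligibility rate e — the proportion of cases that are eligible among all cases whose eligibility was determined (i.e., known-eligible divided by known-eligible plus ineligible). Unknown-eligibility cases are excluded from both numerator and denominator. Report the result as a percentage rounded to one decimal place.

87.2%

Determined eligible → 93 + 99 + 73 = 265
e = 265 / (265 + 39) = 265 / 304 = 0.8717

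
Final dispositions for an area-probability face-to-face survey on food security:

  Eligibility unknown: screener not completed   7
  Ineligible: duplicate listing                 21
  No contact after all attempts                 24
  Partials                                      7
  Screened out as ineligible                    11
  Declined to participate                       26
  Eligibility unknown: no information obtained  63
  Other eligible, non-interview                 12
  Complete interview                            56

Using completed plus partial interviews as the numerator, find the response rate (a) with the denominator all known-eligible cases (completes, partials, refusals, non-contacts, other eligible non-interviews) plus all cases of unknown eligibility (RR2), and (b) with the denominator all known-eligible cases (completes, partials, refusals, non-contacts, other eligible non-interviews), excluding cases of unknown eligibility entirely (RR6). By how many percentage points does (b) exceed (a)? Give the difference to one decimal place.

18.1

Undetermined eligibility = 7 + 63 = 70
Screened out, ineligible = 11 + 21 = 32
Num → 56 + 7 = 63
Denom → 56 + 7 + 26 + 24 + 12 + 70 = 195
RR2 = 63 / 195 = 0.3231
Denom → 56 + 7 + 26 + 24 + 12 = 125
RR6 = 63 / 125 = 0.5040
Difference = 50.40 − 32.31 = 18.09 percentage points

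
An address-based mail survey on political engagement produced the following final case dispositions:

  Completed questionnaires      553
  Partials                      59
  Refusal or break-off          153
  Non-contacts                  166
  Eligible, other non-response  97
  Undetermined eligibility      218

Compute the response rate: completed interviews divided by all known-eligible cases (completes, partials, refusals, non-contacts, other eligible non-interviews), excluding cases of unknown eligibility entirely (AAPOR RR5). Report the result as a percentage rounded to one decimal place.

Numerator → 553
Denominator → 553 + 59 + 153 + 166 + 97 = 1028
RR5 = 553 / 1028 = 0.5379

53.8%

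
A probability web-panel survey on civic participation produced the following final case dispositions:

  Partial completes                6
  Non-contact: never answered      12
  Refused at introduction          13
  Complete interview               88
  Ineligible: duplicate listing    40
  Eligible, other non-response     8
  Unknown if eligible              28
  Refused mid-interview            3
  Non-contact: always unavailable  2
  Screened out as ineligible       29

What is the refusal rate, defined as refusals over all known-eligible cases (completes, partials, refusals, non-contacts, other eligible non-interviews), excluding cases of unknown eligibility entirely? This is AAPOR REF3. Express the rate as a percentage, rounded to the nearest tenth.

Refused = 13 + 3 = 16
No answer / not reached = 12 + 2 = 14
Ineligible = 29 + 40 = 69
Numerator: 16
Denominator: 88 + 6 + 16 + 14 + 8 = 132
REF3 = 16 / 132 = 0.1212

12.1%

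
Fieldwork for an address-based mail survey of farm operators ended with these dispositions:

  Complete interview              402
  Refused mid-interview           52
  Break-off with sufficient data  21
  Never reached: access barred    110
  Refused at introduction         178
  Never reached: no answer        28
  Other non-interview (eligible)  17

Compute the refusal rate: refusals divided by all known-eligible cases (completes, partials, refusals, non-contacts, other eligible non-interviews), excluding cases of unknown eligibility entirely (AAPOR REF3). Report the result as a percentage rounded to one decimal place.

Declined to participate = 178 + 52 = 230
Non-contacts = 28 + 110 = 138
Numerator: 230
Base: 402 + 21 + 230 + 138 + 17 = 808
REF3 = 230 / 808 = 0.2847

28.5%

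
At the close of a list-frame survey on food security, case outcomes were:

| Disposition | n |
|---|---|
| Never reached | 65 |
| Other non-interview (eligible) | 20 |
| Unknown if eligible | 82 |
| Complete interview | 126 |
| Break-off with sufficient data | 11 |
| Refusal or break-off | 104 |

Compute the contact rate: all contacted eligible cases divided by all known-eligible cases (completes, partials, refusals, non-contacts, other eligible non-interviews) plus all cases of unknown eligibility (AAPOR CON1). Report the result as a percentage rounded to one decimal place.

64.0%

Top → 126 + 11 + 104 + 20 = 261
Denom → 126 + 11 + 104 + 65 + 20 + 82 = 408
CON1 = 261 / 408 = 0.6397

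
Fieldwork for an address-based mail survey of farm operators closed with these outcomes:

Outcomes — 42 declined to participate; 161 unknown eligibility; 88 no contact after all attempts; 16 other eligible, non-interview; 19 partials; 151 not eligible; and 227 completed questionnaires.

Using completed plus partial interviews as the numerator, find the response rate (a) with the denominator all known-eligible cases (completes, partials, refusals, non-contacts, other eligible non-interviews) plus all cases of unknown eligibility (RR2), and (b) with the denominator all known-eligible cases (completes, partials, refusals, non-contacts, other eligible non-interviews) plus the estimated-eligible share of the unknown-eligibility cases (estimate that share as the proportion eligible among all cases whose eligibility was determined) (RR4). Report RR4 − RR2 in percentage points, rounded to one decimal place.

3.9

Num → 227 + 19 = 246
Denom → 227 + 19 + 42 + 88 + 16 + 161 = 553
RR2 = 246 / 553 = 0.4448
Determined eligible → 227 + 19 + 42 + 88 + 16 = 392
e = 392 / (392 + 151) = 392 / 543 = 0.7219
Estimated eligible among unknowns → 0.7219 × 161 = 116.23
Denom → 392 + 116.23 = 508.23
RR4 = 246 / 508.23 = 0.4840
Difference = 48.40 − 44.48 = 3.92 percentage points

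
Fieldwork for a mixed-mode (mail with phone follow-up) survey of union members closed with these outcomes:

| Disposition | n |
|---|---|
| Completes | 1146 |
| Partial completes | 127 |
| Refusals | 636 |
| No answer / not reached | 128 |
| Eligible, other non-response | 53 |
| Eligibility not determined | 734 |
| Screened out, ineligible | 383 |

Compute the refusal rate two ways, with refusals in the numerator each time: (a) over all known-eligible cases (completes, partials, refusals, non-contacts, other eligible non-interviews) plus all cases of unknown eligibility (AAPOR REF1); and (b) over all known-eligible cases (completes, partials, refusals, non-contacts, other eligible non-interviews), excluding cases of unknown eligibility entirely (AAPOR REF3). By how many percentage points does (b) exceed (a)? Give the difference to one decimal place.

7.9

Numerator → 636
Base → 1146 + 127 + 636 + 128 + 53 + 734 = 2824
REF1 = 636 / 2824 = 0.2252
Base → 1146 + 127 + 636 + 128 + 53 = 2090
REF3 = 636 / 2090 = 0.3043
Difference = 30.43 − 22.52 = 7.91 percentage points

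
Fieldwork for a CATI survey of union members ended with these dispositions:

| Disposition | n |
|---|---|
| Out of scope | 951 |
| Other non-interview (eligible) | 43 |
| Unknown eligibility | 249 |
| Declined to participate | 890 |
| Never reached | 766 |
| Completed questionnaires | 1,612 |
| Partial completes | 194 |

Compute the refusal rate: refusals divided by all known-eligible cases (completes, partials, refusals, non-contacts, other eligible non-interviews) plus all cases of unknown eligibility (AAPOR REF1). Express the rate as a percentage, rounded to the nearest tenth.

Numerator → 890
Denom → 1612 + 194 + 890 + 766 + 43 + 249 = 3754
REF1 = 890 / 3754 = 0.2371

23.7%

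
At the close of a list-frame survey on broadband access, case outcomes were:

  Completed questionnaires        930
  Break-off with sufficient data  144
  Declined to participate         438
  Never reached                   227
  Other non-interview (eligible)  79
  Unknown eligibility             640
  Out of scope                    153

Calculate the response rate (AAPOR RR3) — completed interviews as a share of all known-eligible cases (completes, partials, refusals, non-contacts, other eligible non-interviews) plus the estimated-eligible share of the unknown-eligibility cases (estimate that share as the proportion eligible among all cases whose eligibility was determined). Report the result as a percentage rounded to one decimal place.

Top: 930
Known eligible: 930 + 144 + 438 + 227 + 79 = 1818
e = 1818 / (1818 + 153) = 1818 / 1971 = 0.9224
Estimated eligible among unknowns: 0.9224 × 640 = 590.34
Denom: 1818 + 590.34 = 2408.34
RR3 = 930 / 2408.34 = 0.3862

38.6%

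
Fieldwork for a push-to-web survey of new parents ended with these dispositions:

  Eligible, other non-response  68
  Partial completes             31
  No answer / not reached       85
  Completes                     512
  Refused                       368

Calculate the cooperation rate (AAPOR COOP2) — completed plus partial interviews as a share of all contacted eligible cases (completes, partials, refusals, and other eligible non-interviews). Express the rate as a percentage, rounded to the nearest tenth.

Numerator: 512 + 31 = 543
Denominator: 512 + 31 + 368 + 68 = 979
COOP2 = 543 / 979 = 0.5546

55.5%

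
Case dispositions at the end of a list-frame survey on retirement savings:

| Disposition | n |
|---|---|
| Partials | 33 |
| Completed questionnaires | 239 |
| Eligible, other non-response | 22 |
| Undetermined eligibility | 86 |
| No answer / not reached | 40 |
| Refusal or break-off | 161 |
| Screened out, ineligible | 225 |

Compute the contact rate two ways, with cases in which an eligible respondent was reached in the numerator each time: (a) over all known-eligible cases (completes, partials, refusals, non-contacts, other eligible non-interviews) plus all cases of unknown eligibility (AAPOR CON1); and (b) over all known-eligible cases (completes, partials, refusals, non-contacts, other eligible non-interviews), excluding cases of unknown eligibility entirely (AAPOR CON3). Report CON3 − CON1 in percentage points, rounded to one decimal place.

Top: 239 + 33 + 161 + 22 = 455
Denom: 239 + 33 + 161 + 40 + 22 + 86 = 581
CON1 = 455 / 581 = 0.7831
Denom: 239 + 33 + 161 + 40 + 22 = 495
CON3 = 455 / 495 = 0.9192
Difference = 91.92 − 78.31 = 13.61 percentage points

13.6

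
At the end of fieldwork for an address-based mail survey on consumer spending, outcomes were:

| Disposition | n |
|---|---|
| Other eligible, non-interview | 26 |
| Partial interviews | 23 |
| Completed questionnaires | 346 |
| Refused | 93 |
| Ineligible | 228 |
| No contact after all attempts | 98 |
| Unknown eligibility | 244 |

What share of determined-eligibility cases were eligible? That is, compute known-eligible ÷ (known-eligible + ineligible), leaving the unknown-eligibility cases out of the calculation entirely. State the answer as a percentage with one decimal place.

Eligible (known) = 346 + 23 + 93 + 98 + 26 = 586
e = 586 / (586 + 228) = 586 / 814 = 0.7199

72.0%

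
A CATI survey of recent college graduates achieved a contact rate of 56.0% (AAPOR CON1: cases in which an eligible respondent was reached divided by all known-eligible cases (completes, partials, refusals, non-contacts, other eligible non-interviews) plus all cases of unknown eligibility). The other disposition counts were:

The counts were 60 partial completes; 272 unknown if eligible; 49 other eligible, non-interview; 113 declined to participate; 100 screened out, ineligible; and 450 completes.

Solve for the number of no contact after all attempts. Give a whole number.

Numerator: 450 + 60 + 113 + 49 = 672
CON1 = 672 / D = 0.560
D = 672 / 0.560 = 1200.0
Rest of base = 944
no contact after all attempts = 1200.0 − 944 ≈ 256

256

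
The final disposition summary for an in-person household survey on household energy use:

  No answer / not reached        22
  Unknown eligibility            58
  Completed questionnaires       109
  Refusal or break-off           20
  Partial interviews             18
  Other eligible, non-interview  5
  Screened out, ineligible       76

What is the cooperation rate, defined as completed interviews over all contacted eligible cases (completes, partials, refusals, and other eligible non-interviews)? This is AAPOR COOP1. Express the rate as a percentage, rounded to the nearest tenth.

71.7%

Numerator: 109
Denom: 109 + 18 + 20 + 5 = 152
COOP1 = 109 / 152 = 0.7171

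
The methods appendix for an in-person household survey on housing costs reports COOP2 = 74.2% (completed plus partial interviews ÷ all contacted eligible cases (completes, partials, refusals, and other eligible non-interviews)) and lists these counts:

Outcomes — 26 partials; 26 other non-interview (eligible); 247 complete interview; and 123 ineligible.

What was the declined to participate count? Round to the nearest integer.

Top: 247 + 26 = 273
COOP2 = 273 / D = 0.742
D = 273 / 0.742 = 367.9
Rest of base = 299
declined to participate = 367.9 − 299 ≈ 69

69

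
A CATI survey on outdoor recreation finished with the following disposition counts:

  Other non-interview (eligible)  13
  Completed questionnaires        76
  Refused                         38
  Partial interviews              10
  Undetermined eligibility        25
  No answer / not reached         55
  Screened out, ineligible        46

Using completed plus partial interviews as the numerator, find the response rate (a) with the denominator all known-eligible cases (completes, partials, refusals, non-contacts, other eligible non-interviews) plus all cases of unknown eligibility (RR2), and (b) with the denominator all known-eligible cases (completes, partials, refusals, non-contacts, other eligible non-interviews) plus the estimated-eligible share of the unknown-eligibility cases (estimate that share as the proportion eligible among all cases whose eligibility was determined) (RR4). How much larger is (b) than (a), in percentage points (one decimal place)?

Top: 76 + 10 = 86
Denom: 76 + 10 + 38 + 55 + 13 + 25 = 217
RR2 = 86 / 217 = 0.3963
Eligible (known): 76 + 10 + 38 + 55 + 13 = 192
e = 192 / (192 + 46) = 192 / 238 = 0.8067
e × U: 0.8067 × 25 = 20.17
Denom: 192 + 20.17 = 212.17
RR4 = 86 / 212.17 = 0.4053
Difference = 40.53 − 39.63 = 0.90 percentage points

0.9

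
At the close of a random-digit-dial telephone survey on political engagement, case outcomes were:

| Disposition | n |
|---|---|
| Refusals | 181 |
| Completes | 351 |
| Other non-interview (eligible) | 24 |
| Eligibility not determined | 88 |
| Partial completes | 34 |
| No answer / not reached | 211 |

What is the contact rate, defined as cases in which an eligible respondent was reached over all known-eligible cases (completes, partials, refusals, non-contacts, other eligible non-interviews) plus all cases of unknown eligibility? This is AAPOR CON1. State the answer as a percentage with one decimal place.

66.4%

Top → 351 + 34 + 181 + 24 = 590
Denom → 351 + 34 + 181 + 211 + 24 + 88 = 889
CON1 = 590 / 889 = 0.6637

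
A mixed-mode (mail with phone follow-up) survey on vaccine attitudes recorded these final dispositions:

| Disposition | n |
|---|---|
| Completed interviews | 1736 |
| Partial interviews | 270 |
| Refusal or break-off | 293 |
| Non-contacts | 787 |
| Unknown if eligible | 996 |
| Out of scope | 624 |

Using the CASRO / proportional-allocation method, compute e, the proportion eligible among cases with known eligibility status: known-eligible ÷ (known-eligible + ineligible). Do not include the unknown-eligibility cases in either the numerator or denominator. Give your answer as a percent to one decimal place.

83.2%

Determined eligible = 1736 + 270 + 293 + 787 = 3086
e = 3086 / (3086 + 624) = 3086 / 3710 = 0.8318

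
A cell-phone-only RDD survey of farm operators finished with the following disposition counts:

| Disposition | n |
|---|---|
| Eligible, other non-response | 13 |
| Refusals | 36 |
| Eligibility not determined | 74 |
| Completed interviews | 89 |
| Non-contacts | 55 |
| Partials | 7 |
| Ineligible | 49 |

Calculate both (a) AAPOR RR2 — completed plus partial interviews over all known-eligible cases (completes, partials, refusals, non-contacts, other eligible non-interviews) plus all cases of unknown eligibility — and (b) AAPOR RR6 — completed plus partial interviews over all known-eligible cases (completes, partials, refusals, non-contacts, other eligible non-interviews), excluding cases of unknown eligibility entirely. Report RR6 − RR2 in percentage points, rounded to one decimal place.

Top = 89 + 7 = 96
Denominator = 89 + 7 + 36 + 55 + 13 + 74 = 274
RR2 = 96 / 274 = 0.3504
Denominator = 89 + 7 + 36 + 55 + 13 = 200
RR6 = 96 / 200 = 0.4800
Difference = 48.00 − 35.04 = 12.96 percentage points

13.0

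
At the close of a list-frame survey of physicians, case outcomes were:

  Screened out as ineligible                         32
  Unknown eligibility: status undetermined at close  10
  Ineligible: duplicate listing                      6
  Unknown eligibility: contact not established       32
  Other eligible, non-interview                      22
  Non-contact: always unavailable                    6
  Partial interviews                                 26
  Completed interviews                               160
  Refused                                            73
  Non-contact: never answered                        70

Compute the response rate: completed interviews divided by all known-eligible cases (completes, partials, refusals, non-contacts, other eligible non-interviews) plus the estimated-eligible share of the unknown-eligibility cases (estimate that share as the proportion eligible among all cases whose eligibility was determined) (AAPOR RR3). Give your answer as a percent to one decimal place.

40.5%

Never reached = 70 + 6 = 76
Undetermined eligibility = 32 + 10 = 42
Screened out, ineligible = 32 + 6 = 38
Num → 160
Eligible (known) → 160 + 26 + 73 + 76 + 22 = 357
e = 357 / (357 + 38) = 357 / 395 = 0.9038
Eligible share of unknowns → 0.9038 × 42 = 37.96
Denom → 357 + 37.96 = 394.96
RR3 = 160 / 394.96 = 0.4051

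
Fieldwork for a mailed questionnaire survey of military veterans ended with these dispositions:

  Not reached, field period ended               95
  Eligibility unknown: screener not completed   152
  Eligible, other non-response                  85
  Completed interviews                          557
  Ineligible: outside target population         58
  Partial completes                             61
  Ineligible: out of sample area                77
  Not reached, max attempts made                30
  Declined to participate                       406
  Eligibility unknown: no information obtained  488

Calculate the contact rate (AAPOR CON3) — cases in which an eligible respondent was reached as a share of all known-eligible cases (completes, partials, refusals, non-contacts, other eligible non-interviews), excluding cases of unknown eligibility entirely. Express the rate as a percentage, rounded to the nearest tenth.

89.9%

Never reached = 95 + 30 = 125
Unknown if eligible = 152 + 488 = 640
Ineligible = 58 + 77 = 135
Num = 557 + 61 + 406 + 85 = 1109
Denominator = 557 + 61 + 406 + 125 + 85 = 1234
CON3 = 1109 / 1234 = 0.8987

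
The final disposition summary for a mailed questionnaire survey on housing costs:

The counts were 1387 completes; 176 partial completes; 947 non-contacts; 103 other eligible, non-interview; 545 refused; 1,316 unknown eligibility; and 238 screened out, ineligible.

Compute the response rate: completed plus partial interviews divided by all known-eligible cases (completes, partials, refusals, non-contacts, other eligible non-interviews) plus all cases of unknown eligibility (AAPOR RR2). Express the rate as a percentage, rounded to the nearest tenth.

34.9%

Numerator: 1387 + 176 = 1563
Denom: 1387 + 176 + 545 + 947 + 103 + 1316 = 4474
RR2 = 1563 / 4474 = 0.3494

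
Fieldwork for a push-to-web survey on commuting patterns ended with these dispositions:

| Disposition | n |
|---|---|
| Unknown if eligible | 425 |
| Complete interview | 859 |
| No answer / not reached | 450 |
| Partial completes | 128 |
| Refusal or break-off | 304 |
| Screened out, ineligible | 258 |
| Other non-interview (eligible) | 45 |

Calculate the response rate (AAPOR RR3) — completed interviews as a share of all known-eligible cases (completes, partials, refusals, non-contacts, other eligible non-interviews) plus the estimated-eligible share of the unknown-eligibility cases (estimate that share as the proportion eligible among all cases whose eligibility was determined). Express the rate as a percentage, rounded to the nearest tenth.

Top → 859
Eligible (known) → 859 + 128 + 304 + 450 + 45 = 1786
e = 1786 / (1786 + 258) = 1786 / 2044 = 0.8738
Estimated eligible among unknowns → 0.8738 × 425 = 371.37
Denom → 1786 + 371.37 = 2157.37
RR3 = 859 / 2157.37 = 0.3982

39.8%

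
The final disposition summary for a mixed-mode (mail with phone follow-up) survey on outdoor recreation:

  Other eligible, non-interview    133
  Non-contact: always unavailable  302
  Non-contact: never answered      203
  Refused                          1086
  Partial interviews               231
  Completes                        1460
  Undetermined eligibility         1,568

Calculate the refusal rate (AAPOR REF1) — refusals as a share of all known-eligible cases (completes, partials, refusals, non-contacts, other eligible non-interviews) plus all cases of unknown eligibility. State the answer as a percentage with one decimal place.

No contact after all attempts = 203 + 302 = 505
Numerator = 1086
Base = 1460 + 231 + 1086 + 505 + 133 + 1568 = 4983
REF1 = 1086 / 4983 = 0.2179

21.8%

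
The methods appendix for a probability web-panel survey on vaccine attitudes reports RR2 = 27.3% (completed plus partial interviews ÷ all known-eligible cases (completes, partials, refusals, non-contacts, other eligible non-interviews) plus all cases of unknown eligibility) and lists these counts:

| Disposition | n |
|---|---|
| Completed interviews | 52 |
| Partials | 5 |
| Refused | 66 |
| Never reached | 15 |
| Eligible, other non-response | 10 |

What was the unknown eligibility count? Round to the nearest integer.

Num = 52 + 5 = 57
RR2 = 57 / D = 0.273
D = 57 / 0.273 = 208.8
Remaining denominator categories sum to 148
unknown eligibility = 208.8 − 148 ≈ 61

61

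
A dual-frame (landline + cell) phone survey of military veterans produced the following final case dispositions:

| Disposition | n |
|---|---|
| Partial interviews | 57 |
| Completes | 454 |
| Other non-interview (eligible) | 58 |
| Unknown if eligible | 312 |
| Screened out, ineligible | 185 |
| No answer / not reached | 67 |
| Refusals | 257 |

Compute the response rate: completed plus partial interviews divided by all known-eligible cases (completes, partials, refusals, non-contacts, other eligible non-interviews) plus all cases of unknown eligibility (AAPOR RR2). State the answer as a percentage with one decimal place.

42.4%

Top: 454 + 57 = 511
Denom: 454 + 57 + 257 + 67 + 58 + 312 = 1205
RR2 = 511 / 1205 = 0.4241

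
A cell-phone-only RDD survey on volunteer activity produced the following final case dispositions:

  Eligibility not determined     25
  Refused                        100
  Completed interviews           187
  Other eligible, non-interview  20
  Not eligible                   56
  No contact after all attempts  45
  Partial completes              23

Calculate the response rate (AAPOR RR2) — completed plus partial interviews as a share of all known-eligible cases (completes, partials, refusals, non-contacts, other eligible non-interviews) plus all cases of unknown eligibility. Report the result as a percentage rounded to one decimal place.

52.5%

Num: 187 + 23 = 210
Denominator: 187 + 23 + 100 + 45 + 20 + 25 = 400
RR2 = 210 / 400 = 0.5250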